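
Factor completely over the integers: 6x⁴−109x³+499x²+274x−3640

Trying the rational-root candidates, x = 4 is a root, so (x−4) divides it; the quotient is 6x³−85x²+159x+910.
Then x = −7/3 is a root, so (3x+7) divides it; the quotient is 2x²−33x+130.
The remaining quadratic factors as (2x−13)(x−10).

(2x−13)(3x+7)(x−10)(x−4)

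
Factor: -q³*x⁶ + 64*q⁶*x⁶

q³*x⁶*(4*q - 1)*(16*q² + 4*q + 1)

Factor out q³*x⁶ first: what remains is 64*q³ - 1.
Recognize a difference of cubes with the parts 4*q and 1.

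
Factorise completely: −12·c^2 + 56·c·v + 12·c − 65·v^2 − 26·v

−(2·c − 5·v − 2)·(6·c − 13·v)

Group: −6·c·(2·c − 5·v − 2) + 13·v·(2·c − 5·v − 2); both groups contain (2·c − 5·v − 2).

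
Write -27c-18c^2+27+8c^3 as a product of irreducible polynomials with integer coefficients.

(2c+3)(4c-3)(c-3)

By the rational root theorem, c = 3 is a root, so (c-3) divides it; the quotient is 8c^2+6c-9.
The remaining quadratic factors as (4c-3)(2c+3).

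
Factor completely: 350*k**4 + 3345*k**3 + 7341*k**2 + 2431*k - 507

Among the possible rational roots, k = -13/5 is a root, so (5*k + 13) is a factor; dividing leaves 70*k**3 + 487*k**2 + 202*k - 39.
Then k = -13/2 is a root, so (2*k + 13) divides it; the quotient is 35*k**2 + 16*k - 3.
The remaining quadratic factors as (5*k + 3)(7*k - 1).

(2*k + 13)*(5*k + 13)*(5*k + 3)*(7*k - 1)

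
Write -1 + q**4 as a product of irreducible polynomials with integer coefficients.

(q)⁴ − (1)⁴ = ((q)² − (1)²)((q)² + (1)²); the first factor splits again, the second (q**2 + 1) is irreducible.

(q + 1)·(q - 1)·(q**2 + 1)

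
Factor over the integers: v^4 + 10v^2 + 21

(v^2 + 3)(v^2 + 7)

Substitute u = v^2 to get a quadratic in u, then factor.
v^2 + 7 is irreducible over ℤ (always positive, so no real roots).
v^2 + 3 is irreducible over ℤ (always positive, so no real roots).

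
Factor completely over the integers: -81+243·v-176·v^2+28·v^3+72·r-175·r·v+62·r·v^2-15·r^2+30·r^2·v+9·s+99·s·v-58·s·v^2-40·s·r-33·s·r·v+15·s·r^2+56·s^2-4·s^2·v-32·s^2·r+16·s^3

Group: 4·s·(4·s^2-3·s·r+6·s·v+5·s-6·r·v+3·r-4·v^2+20·v-9) + (-5·r-7·v+9)·(4·s^2-3·s·r+6·s·v+5·s-6·r·v+3·r-4·v^2+20·v-9); both groups contain (4·s^2-3·s·r+6·s·v+5·s-6·r·v+3·r-4·v^2+20·v-9), so (4·s-5·r-7·v+9) is a factor with cofactor 4·s^2-3·s·r+6·s·v+5·s-6·r·v+3·r-4·v^2+20·v-9.
The cofactor groups again: 4·s^2-3·s·r+6·s·v+5·s-6·r·v+3·r-4·v^2+20·v-9 = 4·s·(s+2·v-1) + (-3·r-2·v+9)·(s+2·v-1); both groups contain (s+2·v-1), giving (4·s-3·r-2·v+9)·(s+2·v-1).

(4·s-3·r-2·v+9)·(4·s-5·r-7·v+9)·(s+2·v-1)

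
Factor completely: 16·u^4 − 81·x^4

(2·u + 3·x)·(2·u − 3·x)·(4·u^2 + 9·x^2)

Difference of squares twice: with A = 2·u and B = 3·x, A⁴ − B⁴ = (A² − B²)(A² + B²), and A² − B² factors again.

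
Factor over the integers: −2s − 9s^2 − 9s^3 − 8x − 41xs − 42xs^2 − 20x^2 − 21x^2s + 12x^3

Group: 4x(3x^2 − 6xs − 5x − 9s^2 − 9s − 2) + s(3x^2 − 6xs − 5x − 9s^2 − 9s − 2); both groups contain (3x^2 − 6xs − 5x − 9s^2 − 9s − 2), so (4x + s) is a factor with cofactor 3x^2 − 6xs − 5x − 9s^2 − 9s − 2.
The cofactor groups again: 3x^2 − 6xs − 5x − 9s^2 − 9s − 2 = 3x(x − 3s − 2) + (3s + 1)(x − 3s − 2); both groups contain (x − 3s − 2), giving (3x + 3s + 1)(x − 3s − 2).

(x − 3s − 2)(3x + 3s + 1)(4x + s)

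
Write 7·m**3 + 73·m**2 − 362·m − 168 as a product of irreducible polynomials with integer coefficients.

By the rational root theorem, m = −14 is a root, so (m + 14) divides it; the quotient is 7·m**2 − 25·m − 12.
The remaining quadratic factors as (m − 4)(7·m + 3).

(7·m + 3)·(m + 14)·(m − 4)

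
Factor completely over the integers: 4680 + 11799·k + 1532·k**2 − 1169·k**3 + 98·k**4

(2·k − 13)·(7·k + 15)·(7·k + 3)·(k − 8)

By the rational root theorem, k = 8 is a root, so (k − 8) divides it; the quotient is 98·k**3 − 385·k**2 − 1548·k − 585.
Then k = −15/7 is a root, giving the factor (7·k + 15) and quotient 14·k**2 − 85·k − 39.
The remaining quadratic factors as (2·k − 13)(7·k + 3).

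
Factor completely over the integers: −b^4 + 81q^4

Write as (9q^2)² − (b^2)², then factor 9q^2 − b^2 once more.

(3q − b)(3q + b)(9q^2 + b^2)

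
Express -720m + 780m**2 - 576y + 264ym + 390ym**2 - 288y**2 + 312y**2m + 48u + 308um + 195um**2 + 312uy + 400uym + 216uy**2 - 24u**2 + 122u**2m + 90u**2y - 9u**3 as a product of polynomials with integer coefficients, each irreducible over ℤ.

Group: u(-9u**2 + 108uy + 122um + 12u + 156ym - 144y + 195m**2 - 180m) + (2y + 4)(-9u**2 + 108uy + 122um + 12u + 156ym - 144y + 195m**2 - 180m); both groups contain (-9u**2 + 108uy + 122um + 12u + 156ym - 144y + 195m**2 - 180m), so (u + 2y + 4) is a factor with cofactor -9u**2 + 108uy + 122um + 12u + 156ym - 144y + 195m**2 - 180m.
The cofactor groups again: -9u**2 + 108uy + 122um + 12u + 156ym - 144y + 195m**2 - 180m = -9u(u - 12y - 15m) + (-13m + 12)(u - 12y - 15m); both groups contain (u - 12y - 15m), giving -(9u + 13m - 12)(u - 12y - 15m).

-(u - 12y - 15m)(9u + 13m - 12)(u + 2y + 4)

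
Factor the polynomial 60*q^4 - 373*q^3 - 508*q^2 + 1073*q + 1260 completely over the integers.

(3*q + 4)*(4*q + 5)*(5*q - 9)*(q - 7)

Testing divisors of the constant over divisors of the leading coefficient, q = -4/3 is a root, giving the factor (3*q + 4) and quotient 20*q^3 - 151*q^2 + 32*q + 315.
Continuing, q = 9/5 is a root, so (5*q - 9) divides it; the quotient is 4*q^2 - 23*q - 35.
The remaining quadratic factors as (q - 7)(4*q + 5).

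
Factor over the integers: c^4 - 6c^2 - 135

Substitute u = c^2 to get a quadratic in u, then factor.
c^2 - 15 is irreducible over ℤ (15 is not a perfect square).
c^2 + 9 is irreducible over ℤ (sum of squares).

(c^2 + 9)(c^2 - 15)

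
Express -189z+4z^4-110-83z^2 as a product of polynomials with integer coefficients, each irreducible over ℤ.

Testing divisors of the constant over divisors of the leading coefficient, z = -2 is a root, giving the factor (z+2) and quotient 4z^3-8z^2-67z-55.
Next, z = -5/2 is a root, so (2z+5) divides it; the quotient is 2z^2-9z-11.
The remaining quadratic factors as (z+1)(2z-11).

(2z+5)(2z-11)(z+1)(z+2)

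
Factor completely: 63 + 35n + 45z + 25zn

(5n + 9)(5z + 7)

Group as (25zn + 45z) + (35n + 63) = 5z(5n + 9) + 7(5n + 9).
Both groups share the factor (5n + 9).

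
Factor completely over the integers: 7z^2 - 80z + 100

Need a pair with product 7·100 = 700 and sum -80: that's -10 and -70.
Split the middle term: 7z^2 - 10z - 70z + 100 = z(7z - 10) - 10(7z - 10).

(7z - 10)(z - 10)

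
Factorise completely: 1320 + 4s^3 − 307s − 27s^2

Among the possible rational roots, s = −8 is a root, so (s + 8) divides it; the quotient is 4s^2 − 59s + 165.
The remaining quadratic factors as (4s − 15)(s − 11).

(4s − 15)(s + 8)(s − 11)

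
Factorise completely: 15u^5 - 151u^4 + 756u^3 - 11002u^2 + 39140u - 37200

(3u - 5)(5u - 12)(u - 10)(u^2 + 4u + 62)

Among the possible rational roots, u = 5/3 is a root, giving the factor (3u - 5) and quotient 5u^4 - 42u^3 + 182u^2 - 3364u + 7440.
Then u = 10 is a root, so (u - 10) is a factor; dividing leaves 5u^3 + 8u^2 + 262u - 744.
Continuing, u = 12/5 is a root, so (5u - 12) divides it; the quotient is u^2 + 4u + 62.
The quadratic u^2 + 4u + 62 has discriminant -232 < 0 and is irreducible over ℤ.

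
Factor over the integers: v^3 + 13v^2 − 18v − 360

Trying the rational-root candidates, v = 5 is a root, so (v − 5) is a factor; dividing leaves v^2 + 18v + 72.
The remaining quadratic factors as (v + 6)(v + 12).

(v + 12)(v + 6)(v − 5)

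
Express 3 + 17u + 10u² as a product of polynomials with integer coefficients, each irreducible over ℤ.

(2u + 3)(5u + 1)

Need a pair with product 10·3 = 30 and sum 17: that's 2 and 15.
Split the middle term: 10u² + 2u + 15u + 3 = 2u(5u + 1) + 3(5u + 1).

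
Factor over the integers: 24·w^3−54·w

6·w·(2·w+3)·(2·w−3)

Factor out 6·w, leaving 4·w^2−9, which is a difference of two squares.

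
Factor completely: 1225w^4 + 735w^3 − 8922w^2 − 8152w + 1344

(5w + 12)(5w − 14)(7w + 8)(7w − 1)

Testing divisors of the constant over divisors of the leading coefficient, w = −8/7 is a root, so (7w + 8) divides it; the quotient is 175w^3 − 95w^2 − 1166w + 168.
Then w = −12/5 is a root, giving the factor (5w + 12) and quotient 35w^2 − 103w + 14.
The remaining quadratic factors as (7w − 1)(5w − 14).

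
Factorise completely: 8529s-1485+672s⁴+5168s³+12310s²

(4s+15)(4s+9)(6s+11)(7s-1)

By the rational root theorem, s = -15/4 is a root, so (4s+15) divides it; the quotient is 168s³+662s²+595s-99.
Continuing, s = 1/7 is a root, giving the factor (7s-1) and quotient 24s²+98s+99.
The remaining quadratic factors as (6s+11)(4s+9).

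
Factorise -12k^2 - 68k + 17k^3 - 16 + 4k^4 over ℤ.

(4k + 1)(k + 2)(k + 4)(k - 2)

Trying the rational-root candidates, k = -4 is a root, so (k + 4) divides it; the quotient is 4k^3 + k^2 - 16k - 4.
Next, k = -2 is a root, so (k + 2) divides it; the quotient is 4k^2 - 7k - 2.
The remaining quadratic factors as (k - 2)(4k + 1).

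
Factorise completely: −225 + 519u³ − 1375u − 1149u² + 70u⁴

(2u − 5)(5u + 1)(7u + 5)(u + 9)

By the rational root theorem, u = −5/7 is a root, so (7u + 5) is a factor; dividing leaves 10u³ + 67u² − 212u − 45.
Continuing, u = 5/2 is a root, so (2u − 5) divides it; the quotient is 5u² + 46u + 9.
The remaining quadratic factors as (u + 9)(5u + 1).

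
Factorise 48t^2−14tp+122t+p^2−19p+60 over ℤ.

(6t−p+4)(8t−p+15)

Group: 8t(6t−p+4) + (−p+15)(6t−p+4); both groups contain (6t−p+4).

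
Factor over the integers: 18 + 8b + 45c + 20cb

Group as (20cb + 45c) + (8b + 18) = 5c(4b + 9) + 2(4b + 9).
Both groups share the factor (4b + 9).

(4b + 9)(5c + 2)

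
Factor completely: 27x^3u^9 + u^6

Pull out the common factor u^6, leaving 27x^3u^3 + 1.
Recognize a sum of cubes with the parts 1 and 3xu.

u^6(3xu + 1)(9x^2u^2 - 3xu + 1)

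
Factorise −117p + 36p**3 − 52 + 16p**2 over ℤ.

(9p + 4)(4p**2 − 13)

Group as (36p**3 − 117p) + (16p**2 − 52) = 9p(4p**2 − 13) + 4(4p**2 − 13).
Both groups share the factor (4p**2 − 13).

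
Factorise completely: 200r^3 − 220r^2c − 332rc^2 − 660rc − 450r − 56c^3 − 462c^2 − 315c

(2r − 4c − 3)(10r + 2c + 15)(10r + 7c)

Group: 10r(20r^2 − 26rc − 30r − 28c^2 − 21c) + (2c + 15)(20r^2 − 26rc − 30r − 28c^2 − 21c); both groups contain (20r^2 − 26rc − 30r − 28c^2 − 21c), so (10r + 2c + 15) is a factor with cofactor 20r^2 − 26rc − 30r − 28c^2 − 21c.
The cofactor groups again: 20r^2 − 26rc − 30r − 28c^2 − 21c = 2r(10r + 7c) + (−4c − 3)(10r + 7c); both groups contain (10r + 7c), giving (2r − 4c − 3)(10r + 7c).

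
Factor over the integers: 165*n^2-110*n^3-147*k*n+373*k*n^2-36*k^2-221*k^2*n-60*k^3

-(12*k-11*n)*(5*k-2*n+3)*(k+5*n)

Group: k*(-60*k^2+79*k*n-36*k-22*n^2+33*n) + 5*n*(-60*k^2+79*k*n-36*k-22*n^2+33*n); both groups contain (-60*k^2+79*k*n-36*k-22*n^2+33*n), so (k+5*n) is a factor with cofactor -60*k^2+79*k*n-36*k-22*n^2+33*n.
The cofactor groups again: -60*k^2+79*k*n-36*k-22*n^2+33*n = -5*k*(12*k-11*n) + (2*n-3)*(12*k-11*n); both groups contain (12*k-11*n), giving -(5*k-2*n+3)*(12*k-11*n).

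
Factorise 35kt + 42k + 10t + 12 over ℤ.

Group as (35kt + 42k) + (10t + 12) = 7k(5t + 6) + 2(5t + 6).
Both groups share the factor (5t + 6).

(5t + 6)(7k + 2)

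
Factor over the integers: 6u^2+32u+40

2(3u+10)(u+2)

Pull out the common factor 2, then factor the remaining trinomial.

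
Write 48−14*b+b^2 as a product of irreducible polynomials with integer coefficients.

(b−6)*(b−8)

Two integers with product 48 and sum −14 are −6 and −8.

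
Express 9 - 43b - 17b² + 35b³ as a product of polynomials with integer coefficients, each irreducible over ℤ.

Trying the rational-root candidates, b = 9/7 is a root, so (7b - 9) divides it; the quotient is 5b² + 4b - 1.
The remaining quadratic factors as (b + 1)(5b - 1).

(5b - 1)(7b - 9)(b + 1)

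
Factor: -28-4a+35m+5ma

(5m-4)(a+7)

Group as (5ma+35m) + (-4a-28) = 5m(a+7) - 4(a+7).
Both groups share the factor (a+7).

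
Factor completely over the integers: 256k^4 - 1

(4k)⁴ − (1)⁴ = ((4k)² − (1)²)((4k)² + (1)²); the first factor splits again, the second (16k^2 + 1) is irreducible.

(4k + 1)(4k - 1)(16k^2 + 1)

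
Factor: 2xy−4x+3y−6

(2x+3)(y−2)

Group as (2xy−4x) + (3y−6) = 2x(y−2) + 3(y−2).
Both groups share the factor (y−2).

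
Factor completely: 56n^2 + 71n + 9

Need a pair with product 56·9 = 504 and sum 71: that's 8 and 63.
Split the middle term: 56n^2 + 8n + 63n + 9 = 8n(7n + 1) + 9(7n + 1).

(7n + 1)(8n + 9)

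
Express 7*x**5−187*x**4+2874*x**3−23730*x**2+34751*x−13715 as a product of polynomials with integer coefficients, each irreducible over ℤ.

(7*x−5)*(x−1)*(x−13)*(x**2−12*x+211)

Trying the rational-root candidates, x = 13 is a root, so (x−13) is a factor; dividing leaves 7*x**4−96*x**3+1626*x**2−2592*x+1055.
Continuing, x = 5/7 is a root, so (7*x−5) divides it; the quotient is x**3−13*x**2+223*x−211.
Then x = 1 is a root, so (x−1) divides it; the quotient is x**2−12*x+211.
The quadratic x**2−12*x+211 has discriminant −700 < 0 and is irreducible over ℤ.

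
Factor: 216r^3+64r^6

Every term has a factor of 8r^3; factoring it out leaves 8r^3+27.
Recognize a sum of cubes with the parts 2r and 3.

8r^3(2r+3)(4r^2-6r+9)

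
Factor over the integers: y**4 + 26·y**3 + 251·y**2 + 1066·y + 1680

Trying the rational-root candidates, y = -6 is a root, so (y + 6) divides it; the quotient is y**3 + 20·y**2 + 131·y + 280.
Then y = -5 is a root, giving the factor (y + 5) and quotient y**2 + 15·y + 56.
The remaining quadratic factors as (y + 7)(y + 8).

(y + 5)·(y + 6)·(y + 7)·(y + 8)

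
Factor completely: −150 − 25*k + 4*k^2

Need a pair with product 4·(−150) = −600 and sum −25: that's −40 and 15.
Split the middle term: 4*k^2 − 40*k + 15*k − 150 = 4*k*(k − 10) + 15*(k − 10).

(4*k + 15)*(k − 10)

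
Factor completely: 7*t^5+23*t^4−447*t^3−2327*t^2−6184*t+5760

(7*t−5)*(t+8)*(t−9)*(t^2+5*t+16)

Among the possible rational roots, t = −8 is a root, so (t+8) divides it; the quotient is 7*t^4−33*t^3−183*t^2−863*t+720.
Next, t = 5/7 is a root, giving the factor (7*t−5) and quotient t^3−4*t^2−29*t−144.
Then t = 9 is a root, so (t−9) divides it; the quotient is t^2+5*t+16.
The quadratic t^2+5*t+16 has discriminant −39 < 0 and is irreducible over ℤ.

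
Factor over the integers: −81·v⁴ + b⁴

Write as (b²)² − (9·v²)², then factor b² − 9·v² once more.

(b + 3·v)·(b − 3·v)·(b² + 9·v²)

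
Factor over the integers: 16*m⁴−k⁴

Write as (4*m²)² − (k²)², then factor 4*m²−k² once more.

(2*m−k)*(2*m+k)*(4*m²+k²)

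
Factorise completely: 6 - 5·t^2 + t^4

Substitute u = t^2 to get a quadratic in u, then factor.
t^2 - 3 is irreducible over ℤ (3 is not a perfect square).
t^2 - 2 is irreducible over ℤ (2 is not a perfect square).

(t^2 - 2)·(t^2 - 3)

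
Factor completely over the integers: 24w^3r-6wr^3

6rw(2w-r)(2w+r)

Pull out the common factor 6wr; 4w^2-r^2 is a difference of squares.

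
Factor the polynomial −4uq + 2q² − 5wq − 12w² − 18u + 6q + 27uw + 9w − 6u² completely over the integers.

Group: −6u(u − 4w + q + 3) + (3w + 2q)(u − 4w + q + 3); both groups contain (u − 4w + q + 3).

−(6u − 3w − 2q)(u − 4w + q + 3)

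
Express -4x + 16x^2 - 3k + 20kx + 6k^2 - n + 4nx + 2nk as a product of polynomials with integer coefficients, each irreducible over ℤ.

(2k + 4x - 1)(n + 3k + 4x)

Group: 2k(n + 3k + 4x) + (4x - 1)(n + 3k + 4x); both groups contain (n + 3k + 4x).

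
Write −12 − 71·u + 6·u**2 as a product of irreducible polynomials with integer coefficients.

Need a pair with product 6·(−12) = −72 and sum −71: that's 1 and −72.
Split the middle term: 6·u**2 + u − 72·u − 12 = u·(6·u + 1) − 12·(6·u + 1).

(6·u + 1)·(u − 12)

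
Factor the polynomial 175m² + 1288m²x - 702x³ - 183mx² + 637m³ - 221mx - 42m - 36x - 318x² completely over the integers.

Group: 7m(91m² + 15mx - 14m - 54x² - 12x) + (13x + 3)(91m² + 15mx - 14m - 54x² - 12x); both groups contain (91m² + 15mx - 14m - 54x² - 12x), so (7m + 13x + 3) is a factor with cofactor 91m² + 15mx - 14m - 54x² - 12x.
The cofactor groups again: 91m² + 15mx - 14m - 54x² - 12x = 13m(7m + 6x) + (-9x - 2)(7m + 6x); both groups contain (7m + 6x), giving (13m - 9x - 2)(7m + 6x).

(13m - 9x - 2)(7m + 13x + 3)(7m + 6x)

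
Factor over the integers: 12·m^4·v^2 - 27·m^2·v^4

Pull out the common factor 3·m^2·v^2; 4·m^2 - 9·v^2 is a difference of squares.

3·m^2·v^2·(2·m + 3·v)·(2·m - 3·v)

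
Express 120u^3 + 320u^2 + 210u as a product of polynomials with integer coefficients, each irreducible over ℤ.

10u(2u + 3)(6u + 7)

Pull out the common factor 10u, then factor the remaining trinomial.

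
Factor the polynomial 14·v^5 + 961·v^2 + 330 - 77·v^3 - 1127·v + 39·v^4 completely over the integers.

By the rational root theorem, v = -6 is a root, so (v + 6) divides it; the quotient is 14·v^4 - 45·v^3 + 193·v^2 - 197·v + 55.
Next, v = 5/7 is a root, so (7·v - 5) divides it; the quotient is 2·v^3 - 5·v^2 + 24·v - 11.
Then v = 1/2 is a root, so (2·v - 1) is a factor; dividing leaves v^2 - 2·v + 11.
The quadratic v^2 - 2·v + 11 has discriminant -40 < 0 and is irreducible over ℤ.

(2·v - 1)·(7·v - 5)·(v + 6)·(v^2 - 2·v + 11)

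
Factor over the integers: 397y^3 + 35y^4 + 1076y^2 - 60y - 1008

Among the possible rational roots, y = -4 is a root, so (y + 4) is a factor; dividing leaves 35y^3 + 257y^2 + 48y - 252.
Continuing, y = 6/7 is a root, giving the factor (7y - 6) and quotient 5y^2 + 41y + 42.
The remaining quadratic factors as (5y + 6)(y + 7).

(5y + 6)(7y - 6)(y + 4)(y + 7)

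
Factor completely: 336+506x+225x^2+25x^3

By the rational root theorem, x = -6 is a root, giving the factor (x+6) and quotient 25x^2+75x+56.
The remaining quadratic factors as (5x+8)(5x+7).

(5x+7)(5x+8)(x+6)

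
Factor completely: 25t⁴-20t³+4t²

t²(5t-2)²

Pull out the common factor t², leaving 25t²-20t+4.
Recognize a perfect-square trinomial with the parts 5t and 2.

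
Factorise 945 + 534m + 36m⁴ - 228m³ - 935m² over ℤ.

(6m + 5)(6m - 7)(m + 3)(m - 9)

By the rational root theorem, m = 7/6 is a root, so (6m - 7) is a factor; dividing leaves 6m³ - 31m² - 192m - 135.
Continuing, m = 9 is a root, so (m - 9) is a factor; dividing leaves 6m² + 23m + 15.
The remaining quadratic factors as (m + 3)(6m + 5).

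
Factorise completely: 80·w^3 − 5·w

Every term has a factor of 5·w. Then 16·w^2 − 1 = (4·w)² − (1)².

5·w·(4·w + 1)·(4·w − 1)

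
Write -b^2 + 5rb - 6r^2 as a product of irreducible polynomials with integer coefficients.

-(2r - b)(3r - b)

Group: -2r(3r - b) + b(3r - b); both groups contain (3r - b).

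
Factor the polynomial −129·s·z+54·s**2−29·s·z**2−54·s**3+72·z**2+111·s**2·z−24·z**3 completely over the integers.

−(2·s−3·z)·(3·s+z−3)·(9·s−8·z)

Group: 3·s·(−18·s**2+43·s·z−24·z**2) + (z−3)·(−18·s**2+43·s·z−24·z**2); both groups contain (−18·s**2+43·s·z−24·z**2), so (3·s+z−3) is a factor with cofactor −18·s**2+43·s·z−24·z**2.
The cofactor groups again: −18·s**2+43·s·z−24·z**2 = −2·s·(9·s−8·z) + 3·z·(9·s−8·z); both groups contain (9·s−8·z), giving −(2·s−3·z)·(9·s−8·z).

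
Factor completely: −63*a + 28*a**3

Pull out the common factor 7*a; 4*a**2 − 9 is a difference of squares.

7*a*(2*a + 3)*(2*a − 3)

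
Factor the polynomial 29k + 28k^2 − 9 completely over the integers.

Need a pair with product 28·(−9) = −252 and sum 29: that's 36 and −7.
Split the middle term: 28k^2 + 36k − 7k − 9 = 4k(7k + 9) − (7k + 9).

(4k − 1)(7k + 9)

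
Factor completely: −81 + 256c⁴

Write as (16c²)² − (9)², then factor 16c² − 9 once more.

(4c + 3)(4c − 3)(16c² + 9)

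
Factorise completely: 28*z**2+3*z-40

(4*z+5)*(7*z-8)

Need a pair with product 28·(-40) = -1120 and sum 3: that's 35 and -32.
Split the middle term: 28*z**2+35*z - 32*z-40 = 7*z*(4*z+5) - 8*(4*z+5).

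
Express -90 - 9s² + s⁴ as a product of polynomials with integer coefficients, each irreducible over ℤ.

(s² + 6)(s² - 15)

Substitute u = s² to get a quadratic in u, then factor.
s² - 15 is irreducible over ℤ (15 is not a perfect square).
s² + 6 is irreducible over ℤ (always positive, so no real roots).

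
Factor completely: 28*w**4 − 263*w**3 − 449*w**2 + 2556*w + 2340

Trying the rational-root candidates, w = −6/7 is a root, so (7*w + 6) is a factor; dividing leaves 4*w**3 − 41*w**2 − 29*w + 390.
Continuing, w = 10 is a root, so (w − 10) is a factor; dividing leaves 4*w**2 − w − 39.
The remaining quadratic factors as (4*w − 13)(w + 3).

(4*w − 13)*(7*w + 6)*(w + 3)*(w − 10)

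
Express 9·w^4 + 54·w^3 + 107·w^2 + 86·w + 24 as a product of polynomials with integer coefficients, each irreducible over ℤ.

Trying the rational-root candidates, w = −1 is a root, so (w + 1) is a factor; dividing leaves 9·w^3 + 45·w^2 + 62·w + 24.
Next, w = −3 is a root, giving the factor (w + 3) and quotient 9·w^2 + 18·w + 8.
The remaining quadratic factors as (3·w + 2)(3·w + 4).

(3·w + 2)·(3·w + 4)·(w + 1)·(w + 3)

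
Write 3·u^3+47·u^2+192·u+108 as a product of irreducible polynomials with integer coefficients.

(3·u+2)·(u+6)·(u+9)

Trying the rational-root candidates, u = -6 is a root, giving the factor (u+6) and quotient 3·u^2+29·u+18.
The remaining quadratic factors as (u+9)(3·u+2).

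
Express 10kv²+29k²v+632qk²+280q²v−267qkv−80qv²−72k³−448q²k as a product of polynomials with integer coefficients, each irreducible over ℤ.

Group: 8q(−56qk+35qv+72k²−29kv−10v²) − k(−56qk+35qv+72k²−29kv−10v²); both groups contain (−56qk+35qv+72k²−29kv−10v²), so (8q−k) is a factor with cofactor −56qk+35qv+72k²−29kv−10v².
The cofactor groups again: −56qk+35qv+72k²−29kv−10v² = −7q(8k−5v) + (9k+2v)(8k−5v); both groups contain (8k−5v), giving −(7q−9k−2v)(8k−5v).

−(7q−9k−2v)(8q−k)(8k−5v)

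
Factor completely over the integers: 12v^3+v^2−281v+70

Testing divisors of the constant over divisors of the leading coefficient, v = 14/3 is a root, so (3v−14) is a factor; dividing leaves 4v^2+19v−5.
The remaining quadratic factors as (4v−1)(v+5).

(3v−14)(4v−1)(v+5)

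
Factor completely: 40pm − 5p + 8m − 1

Group as (40pm − 5p) + (8m − 1) = 5p(8m − 1) + (8m − 1).
Both groups share the factor (8m − 1).

(5p + 1)(8m − 1)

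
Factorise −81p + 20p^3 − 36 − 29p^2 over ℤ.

(4p + 3)(5p + 4)(p − 3)

By the rational root theorem, p = 3 is a root, so (p − 3) is a factor; dividing leaves 20p^2 + 31p + 12.
The remaining quadratic factors as (5p + 4)(4p + 3).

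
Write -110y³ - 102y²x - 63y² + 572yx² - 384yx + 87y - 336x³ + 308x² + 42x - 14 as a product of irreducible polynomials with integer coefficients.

Group: 2y(-55y² + 114yx - 59y - 56x² + 42x + 14) + (6x - 1)(-55y² + 114yx - 59y - 56x² + 42x + 14); both groups contain (-55y² + 114yx - 59y - 56x² + 42x + 14), so (2y + 6x - 1) is a factor with cofactor -55y² + 114yx - 59y - 56x² + 42x + 14.
The cofactor groups again: -55y² + 114yx - 59y - 56x² + 42x + 14 = -5y(11y - 14x + 14) + (4x + 1)(11y - 14x + 14); both groups contain (11y - 14x + 14), giving -(5y - 4x - 1)(11y - 14x + 14).

-(11y - 14x + 14)(5y - 4x - 1)(2y + 6x - 1)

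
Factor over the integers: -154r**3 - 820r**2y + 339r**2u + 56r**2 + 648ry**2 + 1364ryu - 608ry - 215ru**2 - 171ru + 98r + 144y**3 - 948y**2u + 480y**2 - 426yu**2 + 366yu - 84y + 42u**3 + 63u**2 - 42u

Group: 7r(-22r**2 - 136ry + 39ru + 8r - 24y**2 + 170yu - 80y - 14u**2 - 21u + 14) + (-6y - 3u)(-22r**2 - 136ry + 39ru + 8r - 24y**2 + 170yu - 80y - 14u**2 - 21u + 14); both groups contain (-22r**2 - 136ry + 39ru + 8r - 24y**2 + 170yu - 80y - 14u**2 - 21u + 14), so (7r - 6y - 3u) is a factor with cofactor -22r**2 - 136ry + 39ru + 8r - 24y**2 + 170yu - 80y - 14u**2 - 21u + 14.
The cofactor groups again: -22r**2 - 136ry + 39ru + 8r - 24y**2 + 170yu - 80y - 14u**2 - 21u + 14 = -11r(2r + 12y - u - 2) + (-2y + 14u - 7)(2r + 12y - u - 2); both groups contain (2r + 12y - u - 2), giving -(11r + 2y - 14u + 7)(2r + 12y - u - 2).

-(11r + 2y - 14u + 7)(2r + 12y - u - 2)(7r - 6y - 3u)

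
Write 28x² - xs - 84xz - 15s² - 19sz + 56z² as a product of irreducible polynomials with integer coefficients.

Group: 7x(4x - 3s - 8z) + (5s - 7z)(4x - 3s - 8z); both groups contain (4x - 3s - 8z).

(4x - 3s - 8z)(7x + 5s - 7z)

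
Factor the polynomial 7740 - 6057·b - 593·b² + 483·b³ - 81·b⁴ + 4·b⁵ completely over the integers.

Testing divisors of the constant over divisors of the leading coefficient, b = -3 is a root, so (b + 3) is a factor; dividing leaves 4·b⁴ - 93·b³ + 762·b² - 2879·b + 2580.
Then b = 5/4 is a root, so (4·b - 5) is a factor; dividing leaves b³ - 22·b² + 163·b - 516.
Continuing, b = 12 is a root, giving the factor (b - 12) and quotient b² - 10·b + 43.
The quadratic b² - 10·b + 43 has discriminant -72 < 0 and is irreducible over ℤ.

(4·b - 5)·(b + 3)·(b - 12)·(b² - 10·b + 43)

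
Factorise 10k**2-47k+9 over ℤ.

(2k-9)(5k-1)

Need a pair with product 10·9 = 90 and sum -47: that's -45 and -2.
Split the middle term: 10k**2-45k - 2k+9 = 5k(2k-9) - (2k-9).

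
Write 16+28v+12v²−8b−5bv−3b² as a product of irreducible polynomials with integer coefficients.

Group: −3b(b+3v+4) + (4v+4)(b+3v+4); both groups contain (b+3v+4).

−(3b−4v−4)(b+3v+4)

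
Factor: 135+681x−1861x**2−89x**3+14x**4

(2x−1)(7x+1)(x+9)(x−15)

Testing divisors of the constant over divisors of the leading coefficient, x = 1/2 is a root, so (2x−1) is a factor; dividing leaves 7x**3−41x**2−951x−135.
Next, x = 15 is a root, giving the factor (x−15) and quotient 7x**2+64x+9.
The remaining quadratic factors as (x+9)(7x+1).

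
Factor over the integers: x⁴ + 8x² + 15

Substitute u = x² to get a quadratic in u, then factor.
x² + 3 is irreducible over ℤ (always positive, so no real roots).
x² + 5 is irreducible over ℤ (always positive, so no real roots).

(x² + 3)(x² + 5)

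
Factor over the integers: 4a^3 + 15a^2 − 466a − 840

By the rational root theorem, a = 10 is a root, so (a − 10) is a factor; dividing leaves 4a^2 + 55a + 84.
The remaining quadratic factors as (4a + 7)(a + 12).

(4a + 7)(a + 12)(a − 10)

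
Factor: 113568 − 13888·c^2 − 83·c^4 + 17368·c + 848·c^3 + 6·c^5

Trying the rational-root candidates, c = 4 is a root, so (c − 4) divides it; the quotient is 6·c^4 − 59·c^3 + 612·c^2 − 11440·c − 28392.
Next, c = 14 is a root, so (c − 14) divides it; the quotient is 6·c^3 + 25·c^2 + 962·c + 2028.
Continuing, c = −13/6 is a root, so (6·c + 13) divides it; the quotient is c^2 + 2·c + 156.
The quadratic c^2 + 2·c + 156 has discriminant −620 < 0 and is irreducible over ℤ.

(6·c + 13)·(c − 14)·(c − 4)·(c^2 + 2·c + 156)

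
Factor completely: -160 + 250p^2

10(5p + 4)(5p - 4)

Pull out the common factor 10; 25p^2 - 16 is a difference of squares.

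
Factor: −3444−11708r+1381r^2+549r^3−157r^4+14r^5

(2r+7)(7r+2)(r−6)(r^2−9r+41)

By the rational root theorem, r = −2/7 is a root, so (7r+2) is a factor; dividing leaves 2r^4−23r^3+85r^2+173r−1722.
Next, r = 6 is a root, giving the factor (r−6) and quotient 2r^3−11r^2+19r+287.
Then r = −7/2 is a root, so (2r+7) is a factor; dividing leaves r^2−9r+41.
The quadratic r^2−9r+41 has discriminant −83 < 0 and is irreducible over ℤ.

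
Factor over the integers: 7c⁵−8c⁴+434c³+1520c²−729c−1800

Among the possible rational roots, c = −3 is a root, giving the factor (c+3) and quotient 7c⁴−29c³+521c²−43c−600.
Continuing, c = 8/7 is a root, giving the factor (7c−8) and quotient c³−3c²+71c+75.
Continuing, c = −1 is a root, so (c+1) is a factor; dividing leaves c²−4c+75.
The quadratic c²−4c+75 has discriminant −284 < 0 and is irreducible over ℤ.

(7c−8)(c+1)(c+3)(c²−4c+75)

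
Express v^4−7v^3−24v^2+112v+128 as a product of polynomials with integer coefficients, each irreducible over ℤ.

Among the possible rational roots, v = 8 is a root, so (v−8) is a factor; dividing leaves v^3+v^2−16v−16.
Continuing, v = −4 is a root, giving the factor (v+4) and quotient v^2−3v−4.
The remaining quadratic factors as (v+1)(v−4).

(v+1)(v+4)(v−4)(v−8)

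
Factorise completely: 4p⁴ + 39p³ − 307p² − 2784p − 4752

(4p + 11)(p + 12)(p + 4)(p − 9)

By the rational root theorem, p = −11/4 is a root, so (4p + 11) divides it; the quotient is p³ + 7p² − 96p − 432.
Next, p = −4 is a root, so (p + 4) divides it; the quotient is p² + 3p − 108.
The remaining quadratic factors as (p + 12)(p − 9).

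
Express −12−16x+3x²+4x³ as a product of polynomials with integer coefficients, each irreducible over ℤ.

(4x+3)(x+2)(x−2)

Testing divisors of the constant over divisors of the leading coefficient, x = −2 is a root, so (x+2) is a factor; dividing leaves 4x²−5x−6.
The remaining quadratic factors as (4x+3)(x−2).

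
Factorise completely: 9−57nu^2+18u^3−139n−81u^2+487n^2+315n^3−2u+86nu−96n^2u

(5n−2u+9)(7n+3u−1)(9n−3u−1)

Group: 5n(63n^2+6nu−16n−9u^2+1) + (−2u+9)(63n^2+6nu−16n−9u^2+1); both groups contain (63n^2+6nu−16n−9u^2+1), so (5n−2u+9) is a factor with cofactor 63n^2+6nu−16n−9u^2+1.
The cofactor groups again: 63n^2+6nu−16n−9u^2+1 = 9n(7n+3u−1) + (−3u−1)(7n+3u−1); both groups contain (7n+3u−1), giving (9n−3u−1)(7n+3u−1).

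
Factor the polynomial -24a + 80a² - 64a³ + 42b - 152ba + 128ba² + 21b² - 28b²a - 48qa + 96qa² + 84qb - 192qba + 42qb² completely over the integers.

Group: 6q(7b² - 32ba + 14b + 16a² - 8a) + (-4a + 3)(7b² - 32ba + 14b + 16a² - 8a); both groups contain (7b² - 32ba + 14b + 16a² - 8a), so (6q - 4a + 3) is a factor with cofactor 7b² - 32ba + 14b + 16a² - 8a.
The cofactor groups again: 7b² - 32ba + 14b + 16a² - 8a = b(7b - 4a) + (-4a + 2)(7b - 4a); both groups contain (7b - 4a), giving (b - 4a + 2)(7b - 4a).

(6q - 4a + 3)(7b - 4a)(b - 4a + 2)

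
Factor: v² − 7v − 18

(v + 2)(v − 9)

Two integers with product −18 and sum −7 are −9 and 2.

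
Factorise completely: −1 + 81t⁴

Difference of squares twice: with A = 3t and B = 1, A⁴ − B⁴ = (A² − B²)(A² + B²), and A² − B² factors again.

(3t + 1)(3t − 1)(9t² + 1)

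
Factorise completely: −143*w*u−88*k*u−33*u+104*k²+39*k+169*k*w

Group: 13*k*(8*k+13*w+3) − 11*u*(8*k+13*w+3); both groups contain (8*k+13*w+3).

(13*k−11*u)*(8*k+13*w+3)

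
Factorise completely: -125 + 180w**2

5(6w + 5)(6w - 5)

Every term has a factor of 5. Then 36w**2 - 25 = (6w)² − (5)².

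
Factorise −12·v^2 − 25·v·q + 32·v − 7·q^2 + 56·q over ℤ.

−(4·v + 7·q)·(3·v + q − 8)

Group: −4·v·(3·v + q − 8) − 7·q·(3·v + q − 8); both groups contain (3·v + q − 8).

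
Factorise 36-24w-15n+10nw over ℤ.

(2w-3)(5n-12)

Group as (10nw-15n) + (-24w+36) = 5n(2w-3) - 12(2w-3).
Both groups share the factor (2w-3).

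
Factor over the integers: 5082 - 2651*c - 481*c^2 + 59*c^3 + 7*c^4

(7*c - 11)*(c + 11)*(c + 6)*(c - 7)

Trying the rational-root candidates, c = 7 is a root, so (c - 7) divides it; the quotient is 7*c^3 + 108*c^2 + 275*c - 726.
Then c = -11 is a root, so (c + 11) is a factor; dividing leaves 7*c^2 + 31*c - 66.
The remaining quadratic factors as (7*c - 11)(c + 6).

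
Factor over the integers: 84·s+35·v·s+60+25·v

(5·v+12)·(7·s+5)

Group as (35·v·s+25·v) + (84·s+60) = 5·v·(7·s+5) + 12·(7·s+5).
Both groups share the factor (7·s+5).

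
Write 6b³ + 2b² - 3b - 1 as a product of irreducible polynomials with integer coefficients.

Group as (6b³ - 3b) + (2b² - 1) = 3b(2b² - 1) + (2b² - 1).
Both groups share the factor (2b² - 1).

(3b + 1)(2b² - 1)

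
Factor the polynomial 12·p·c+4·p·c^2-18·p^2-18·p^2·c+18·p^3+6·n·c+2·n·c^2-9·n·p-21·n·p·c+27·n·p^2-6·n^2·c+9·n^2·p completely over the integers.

(3·p-2·c)·(3·n+3·p-c-3)·(n+2·p)

Group: n·(9·n·p-6·n·c+9·p^2-9·p·c-9·p+2·c^2+6·c) + 2·p·(9·n·p-6·n·c+9·p^2-9·p·c-9·p+2·c^2+6·c); both groups contain (9·n·p-6·n·c+9·p^2-9·p·c-9·p+2·c^2+6·c), so (n+2·p) is a factor with cofactor 9·n·p-6·n·c+9·p^2-9·p·c-9·p+2·c^2+6·c.
The cofactor groups again: 9·n·p-6·n·c+9·p^2-9·p·c-9·p+2·c^2+6·c = 3·n·(3·p-2·c) + (3·p-c-3)·(3·p-2·c); both groups contain (3·p-2·c), giving (3·n+3·p-c-3)·(3·p-2·c).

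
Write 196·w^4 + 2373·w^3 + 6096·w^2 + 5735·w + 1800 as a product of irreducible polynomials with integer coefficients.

Trying the rational-root candidates, w = -9 is a root, so (w + 9) divides it; the quotient is 196·w^3 + 609·w^2 + 615·w + 200.
Next, w = -5/7 is a root, so (7·w + 5) is a factor; dividing leaves 28·w^2 + 67·w + 40.
The remaining quadratic factors as (7·w + 8)(4·w + 5).

(4·w + 5)·(7·w + 5)·(7·w + 8)·(w + 9)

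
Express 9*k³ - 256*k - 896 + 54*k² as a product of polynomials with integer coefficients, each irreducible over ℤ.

(3*k + 8)*(3*k - 14)*(k + 8)

Testing divisors of the constant over divisors of the leading coefficient, k = 14/3 is a root, so (3*k - 14) is a factor; dividing leaves 3*k² + 32*k + 64.
The remaining quadratic factors as (k + 8)(3*k + 8).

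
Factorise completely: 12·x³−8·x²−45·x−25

(2·x−5)·(6·x+5)·(x+1)

Trying the rational-root candidates, x = 5/2 is a root, giving the factor (2·x−5) and quotient 6·x²+11·x+5.
The remaining quadratic factors as (6·x+5)(x+1).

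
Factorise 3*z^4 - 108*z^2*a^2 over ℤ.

3*z^2*(z - 6*a)*(z + 6*a)

Factor out 3*z^2, leaving z^2 - 36*a^2, which is a difference of two squares.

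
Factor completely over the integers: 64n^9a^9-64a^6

64a^6(n^3a-1)(n^6a^2+n^3a+1)

Factor out 64a^6 first: what remains is n^9a^3-1.
Recognize a difference of cubes with the parts n^3a and 1.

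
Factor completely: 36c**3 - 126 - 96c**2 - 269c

(2c - 9)(3c + 2)(6c + 7)

Among the possible rational roots, c = -7/6 is a root, giving the factor (6c + 7) and quotient 6c**2 - 23c - 18.
The remaining quadratic factors as (2c - 9)(3c + 2).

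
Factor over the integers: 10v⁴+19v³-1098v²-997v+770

By the rational root theorem, v = 10 is a root, so (v-10) divides it; the quotient is 10v³+119v²+92v-77.
Next, v = -7/5 is a root, so (5v+7) divides it; the quotient is 2v²+21v-11.
The remaining quadratic factors as (v+11)(2v-1).

(2v-1)(5v+7)(v+11)(v-10)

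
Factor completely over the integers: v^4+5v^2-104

Substitute u = v^2 to get a quadratic in u, then factor.
v^2-8 is irreducible over ℤ (8 is not a perfect square).
v^2+13 is irreducible over ℤ (always positive, so no real roots).

(v^2+13)(v^2-8)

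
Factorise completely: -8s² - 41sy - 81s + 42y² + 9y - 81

-(8s - 7y + 9)(s + 6y + 9)

Group: -8s(s + 6y + 9) + (7y - 9)(s + 6y + 9); both groups contain (s + 6y + 9).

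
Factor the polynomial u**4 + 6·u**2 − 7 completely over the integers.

Substitute w = u**2 to get a quadratic in w, then factor.
u**2 − 1 is a difference of squares.
u**2 + 7 is irreducible over ℤ (always positive, so no real roots).

(u + 1)·(u − 1)·(u**2 + 7)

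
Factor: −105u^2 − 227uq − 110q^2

−(7u + 10q)(15u + 11q)

Group: −15u(7u + 10q) − 11q(7u + 10q); both groups contain (7u + 10q).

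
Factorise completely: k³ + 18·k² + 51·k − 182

(k + 13)·(k + 7)·(k − 2)

Trying the rational-root candidates, k = 2 is a root, so (k − 2) is a factor; dividing leaves k² + 20·k + 91.
The remaining quadratic factors as (k + 13)(k + 7).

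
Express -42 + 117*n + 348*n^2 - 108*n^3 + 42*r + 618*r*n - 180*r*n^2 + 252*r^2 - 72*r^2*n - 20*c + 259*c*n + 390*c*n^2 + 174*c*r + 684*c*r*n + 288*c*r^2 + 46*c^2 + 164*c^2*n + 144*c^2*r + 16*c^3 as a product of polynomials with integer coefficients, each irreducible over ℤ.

(2*c + 6*r + 9*n - 2)*(8*c - 2*n + 7)*(c + 6*r + 6*n + 3)

Group: c*(16*c^2 + 48*c*r + 68*c*n - 2*c - 12*r*n + 42*r - 18*n^2 + 67*n - 14) + (6*r + 6*n + 3)*(16*c^2 + 48*c*r + 68*c*n - 2*c - 12*r*n + 42*r - 18*n^2 + 67*n - 14); both groups contain (16*c^2 + 48*c*r + 68*c*n - 2*c - 12*r*n + 42*r - 18*n^2 + 67*n - 14), so (c + 6*r + 6*n + 3) is a factor with cofactor 16*c^2 + 48*c*r + 68*c*n - 2*c - 12*r*n + 42*r - 18*n^2 + 67*n - 14.
The cofactor groups again: 16*c^2 + 48*c*r + 68*c*n - 2*c - 12*r*n + 42*r - 18*n^2 + 67*n - 14 = 8*c*(2*c + 6*r + 9*n - 2) + (-2*n + 7)*(2*c + 6*r + 9*n - 2); both groups contain (2*c + 6*r + 9*n - 2), giving (8*c - 2*n + 7)*(2*c + 6*r + 9*n - 2).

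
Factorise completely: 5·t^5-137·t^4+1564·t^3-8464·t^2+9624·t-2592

Trying the rational-root candidates, t = 1 is a root, so (t-1) is a factor; dividing leaves 5·t^4-132·t^3+1432·t^2-7032·t+2592.
Then t = 12 is a root, giving the factor (t-12) and quotient 5·t^3-72·t^2+568·t-216.
Next, t = 2/5 is a root, giving the factor (5·t-2) and quotient t^2-14·t+108.
The quadratic t^2-14·t+108 has discriminant -236 < 0 and is irreducible over ℤ.

(5·t-2)·(t-1)·(t-12)·(t^2-14·t+108)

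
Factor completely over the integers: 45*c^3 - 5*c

Pull out the common factor 5*c; 9*c^2 - 1 is a difference of squares.

5*c*(3*c + 1)*(3*c - 1)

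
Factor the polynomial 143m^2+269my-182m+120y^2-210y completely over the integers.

Group: 13m(11m+8y-14) + 15y(11m+8y-14); both groups contain (11m+8y-14).

(11m+8y-14)(13m+15y)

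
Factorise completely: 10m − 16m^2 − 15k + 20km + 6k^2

Group: 2k(3k − 2m) + (8m − 5)(3k − 2m); both groups contain (3k − 2m).

(2k + 8m − 5)(3k − 2m)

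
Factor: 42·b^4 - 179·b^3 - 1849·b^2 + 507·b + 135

Trying the rational-root candidates, b = 3/7 is a root, giving the factor (7·b - 3) and quotient 6·b^3 - 23·b^2 - 274·b - 45.
Continuing, b = -5 is a root, giving the factor (b + 5) and quotient 6·b^2 - 53·b - 9.
The remaining quadratic factors as (6·b + 1)(b - 9).

(6·b + 1)·(7·b - 3)·(b + 5)·(b - 9)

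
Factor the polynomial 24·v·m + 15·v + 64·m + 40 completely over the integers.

Group as (24·v·m + 15·v) + (64·m + 40) = 3·v·(8·m + 5) + 8·(8·m + 5).
Both groups share the factor (8·m + 5).

(3·v + 8)·(8·m + 5)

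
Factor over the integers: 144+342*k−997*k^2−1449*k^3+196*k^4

Among the possible rational roots, k = 8 is a root, so (k−8) divides it; the quotient is 196*k^3+119*k^2−45*k−18.
Next, k = 3/7 is a root, so (7*k−3) divides it; the quotient is 28*k^2+29*k+6.
The remaining quadratic factors as (7*k+2)(4*k+3).

(4*k+3)*(7*k+2)*(7*k−3)*(k−8)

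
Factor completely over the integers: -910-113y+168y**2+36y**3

(2y+7)(3y+10)(6y-13)

Testing divisors of the constant over divisors of the leading coefficient, y = -10/3 is a root, so (3y+10) divides it; the quotient is 12y**2+16y-91.
The remaining quadratic factors as (2y+7)(6y-13).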